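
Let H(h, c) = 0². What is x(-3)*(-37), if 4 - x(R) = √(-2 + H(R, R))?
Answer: -148 + 37*I*√2 ≈ -148.0 + 52.326*I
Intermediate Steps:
H(h, c) = 0
x(R) = 4 - I*√2 (x(R) = 4 - √(-2 + 0) = 4 - √(-2) = 4 - I*√2)
x(-3)*(-37) = (4 - I*√2)*(-37) = -148 + 37*I*√2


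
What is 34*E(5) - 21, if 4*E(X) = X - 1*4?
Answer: -25/2 ≈ -12.500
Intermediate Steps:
E(X) = -1 + X/4 (E(X) = (X - 1*4)/4 = (X - 4)/4 = (-4 + X)/4 = -1 + X/4)
34*E(5) - 21 = 34*(-1 + (¼)*5) - 21 = 34*(-1 + 5/4) - 21 = 34*(¼) - 21 = 17/2 - 21 = -25/2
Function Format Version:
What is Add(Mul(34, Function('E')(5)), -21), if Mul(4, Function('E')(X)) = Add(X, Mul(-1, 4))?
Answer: Rational(-25, 2) ≈ -12.500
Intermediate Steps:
Function('E')(X) = Add(-1, Mul(Rational(1, 4), X)) (Function('E')(X) = Mul(Rational(1, 4), Add(X, Mul(-1, 4))) = Mul(Rational(1, 4), Add(X, -4)) = Mul(Rational(1, 4), Add(-4, X)) = Add(-1, Mul(Rational(1, 4), X)))
Add(Mul(34, Function('E')(5)), -21) = Add(Mul(34, Add(-1, Mul(Rational(1, 4), 5))), -21) = Add(Mul(34, Add(-1, Rational(5, 4))), -21) = Add(Mul(34, Rational(1, 4)), -21) = Add(Rational(17, 2), -21) = Rational(-25, 2)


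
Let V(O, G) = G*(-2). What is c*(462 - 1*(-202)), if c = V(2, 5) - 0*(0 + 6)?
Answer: -6640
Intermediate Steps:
V(O, G) = -2*G
c = -10 (c = -2*5 - 0*(0 + 6) = -10 - 0*6 = -10 - 1*0 = -10 + 0 = -10)
c*(462 - 1*(-202)) = -10*(462 - 1*(-202)) = -10*(462 + 202) = -10*664 = -6640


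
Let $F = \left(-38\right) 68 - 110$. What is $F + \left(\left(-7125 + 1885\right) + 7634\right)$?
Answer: $-300$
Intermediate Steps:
$F = -2694$ ($F = -2584 - 110 = -2694$)
$F + \left(\left(-7125 + 1885\right) + 7634\right) = -2694 + \left(\left(-7125 + 1885\right) + 7634\right) = -2694 + \left(-5240 + 7634\right) = -2694 + 2394 = -300$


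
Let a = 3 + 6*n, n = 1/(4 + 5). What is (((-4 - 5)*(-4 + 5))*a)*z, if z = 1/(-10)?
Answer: 33/10 ≈ 3.3000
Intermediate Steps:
n = ⅑ (n = 1/9 = ⅑ ≈ 0.11111)
z = -⅒ ≈ -0.10000
a = 11/3 (a = 3 + 6*(⅑) = 3 + ⅔ = 11/3 ≈ 3.6667)
(((-4 - 5)*(-4 + 5))*a)*z = (((-4 - 5)*(-4 + 5))*(11/3))*(-⅒) = (-9*1*(11/3))*(-⅒) = -9*11/3*(-⅒) = -33*(-⅒) = 33/10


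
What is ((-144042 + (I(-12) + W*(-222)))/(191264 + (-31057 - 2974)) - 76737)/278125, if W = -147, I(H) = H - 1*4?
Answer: -2413140029/8746085625 ≈ -0.27591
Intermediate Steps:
I(H) = -4 + H (I(H) = H - 4 = -4 + H)
((-144042 + (I(-12) + W*(-222)))/(191264 + (-31057 - 2974)) - 76737)/278125 = ((-144042 + ((-4 - 12) - 147*(-222)))/(191264 + (-31057 - 2974)) - 76737)/278125 = ((-144042 + (-16 + 32634))/(191264 - 34031) - 76737)*(1/278125) = ((-144042 + 32618)/157233 - 76737)*(1/278125) = (-111424*1/157233 - 76737)*(1/278125) = (-111424/157233 - 76737)*(1/278125) = -12065700145/157233*1/278125 = -2413140029/8746085625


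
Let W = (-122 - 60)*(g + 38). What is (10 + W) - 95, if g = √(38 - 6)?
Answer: -7001 - 728*√2 ≈ -8030.5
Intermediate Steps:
g = 4*√2 (g = √32 = 4*√2 ≈ 5.6569)
W = -6916 - 728*√2 (W = (-122 - 60)*(4*√2 + 38) = -182*(38 + 4*√2) = -6916 - 728*√2 ≈ -7945.5)
(10 + W) - 95 = (10 + (-6916 - 728*√2)) - 95 = (-6906 - 728*√2) - 95 = -7001 - 728*√2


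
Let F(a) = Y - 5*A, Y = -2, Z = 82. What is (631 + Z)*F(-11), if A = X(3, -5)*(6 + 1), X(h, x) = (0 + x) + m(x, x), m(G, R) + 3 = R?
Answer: 322989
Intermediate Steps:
m(G, R) = -3 + R
X(h, x) = -3 + 2*x (X(h, x) = (0 + x) + (-3 + x) = x + (-3 + x) = -3 + 2*x)
A = -91 (A = (-3 + 2*(-5))*(6 + 1) = (-3 - 10)*7 = -13*7 = -91)
F(a) = 453 (F(a) = -2 - 5*(-91) = -2 + 455 = 453)
(631 + Z)*F(-11) = (631 + 82)*453 = 713*453 = 322989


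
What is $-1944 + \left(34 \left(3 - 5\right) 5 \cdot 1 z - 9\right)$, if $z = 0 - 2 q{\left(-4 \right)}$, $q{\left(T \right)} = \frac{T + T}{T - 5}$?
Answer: $- \frac{12137}{9} \approx -1348.6$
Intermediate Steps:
$q{\left(T \right)} = \frac{2 T}{-5 + T}$
$z = - \frac{16}{9}$ ($z = 0 - 2 \cdot 2 \left(-4\right) \frac{1}{-5 - 4} = 0 - 2 \cdot 2 \left(-4\right) \frac{1}{-9} = 0 - 2 \cdot 2 \left(-4\right) \left(- \frac{1}{9}\right) = 0 - \frac{16}{9} = - \frac{16}{9} \approx -1.7778$)
$-1944 + \left(34 \left(3 - 5\right) 5 \cdot 1 z - 9\right) = -1944 - \left(9 - 34 \left(3 - 5\right) 5 \cdot 1 \left(- \frac{16}{9}\right)\right) = -1944 - \left(9 - 34 \left(-2\right) 5 \cdot 1 \left(- \frac{16}{9}\right)\right) = -1944 - \left(9 - 34 \left(-10\right) 1 \left(- \frac{16}{9}\right)\right) = -1944 - \left(9 - 34 \left(\left(-10\right) \left(- \frac{16}{9}\right)\right)\right) = -1944 + \left(34 \cdot \frac{160}{9} - 9\right) = -1944 + \left(\frac{5440}{9} - 9\right) = -1944 + \frac{5359}{9} = - \frac{12137}{9}$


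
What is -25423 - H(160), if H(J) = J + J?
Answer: -25743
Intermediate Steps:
H(J) = 2*J
-25423 - H(160) = -25423 - 2*160 = -25423 - 1*320 = -25423 - 320 = -25743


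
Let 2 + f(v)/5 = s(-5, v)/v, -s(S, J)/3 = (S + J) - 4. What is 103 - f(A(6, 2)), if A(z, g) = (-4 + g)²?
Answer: 377/4 ≈ 94.250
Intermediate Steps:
s(S, J) = 12 - 3*J - 3*S (s(S, J) = -3*((S + J) - 4) = -3*((J + S) - 4) = -3*(-4 + J + S) = 12 - 3*J - 3*S)
f(v) = -10 + 5*(27 - 3*v)/v (f(v) = -10 + 5*((12 - 3*v - 3*(-5))/v) = -10 + 5*((12 - 3*v + 15)/v) = -10 + 5*((27 - 3*v)/v) = -10 + 5*(27 - 3*v)/v)
103 - f(A(6, 2)) = 103 - (-25 + 135/((-4 + 2)²)) = 103 - (-25 + 135/((-2)²)) = 103 - (-25 + 135/4) = 103 - 1*35/4 = 103 - 35/4 = 377/4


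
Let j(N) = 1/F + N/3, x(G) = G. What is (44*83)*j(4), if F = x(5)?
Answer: 83996/15 ≈ 5599.7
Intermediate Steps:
F = 5
j(N) = ⅕ + N/3 (j(N) = 1/5 + N/3 = 1*(⅕) + N*(⅓) = ⅕ + N/3)
(44*83)*j(4) = (44*83)*(⅕ + (⅓)*4) = 3652*(⅕ + 4/3) = 3652*(23/15) = 83996/15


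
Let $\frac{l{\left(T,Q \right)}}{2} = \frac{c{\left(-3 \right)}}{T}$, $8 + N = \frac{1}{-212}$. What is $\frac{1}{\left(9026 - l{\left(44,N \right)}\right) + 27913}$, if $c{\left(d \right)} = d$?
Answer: $\frac{22}{812661} \approx 2.7072 \cdot 10^{-5}$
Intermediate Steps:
$N = - \frac{1697}{212}$ ($N = -8 + \frac{1}{-212} = -8 - \frac{1}{212} = - \frac{1697}{212} \approx -8.0047$)
$l{\left(T,Q \right)} = - \frac{6}{T}$ ($l{\left(T,Q \right)} = 2 \left(- \frac{3}{T}\right) = - \frac{6}{T}$)
$\frac{1}{\left(9026 - l{\left(44,N \right)}\right) + 27913} = \frac{1}{\left(9026 - - \frac{6}{44}\right) + 27913} = \frac{1}{\left(9026 - \left(-6\right) \frac{1}{44}\right) + 27913} = \frac{1}{\left(9026 - - \frac{3}{22}\right) + 27913} = \frac{1}{\left(9026 + \frac{3}{22}\right) + 27913} = \frac{1}{\frac{198575}{22} + 27913} = \frac{1}{\frac{812661}{22}} = \frac{22}{812661}$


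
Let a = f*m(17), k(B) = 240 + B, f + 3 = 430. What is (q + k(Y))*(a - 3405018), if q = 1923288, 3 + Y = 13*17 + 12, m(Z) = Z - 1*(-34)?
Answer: -6508536939678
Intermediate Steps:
f = 427 (f = -3 + 430 = 427)
m(Z) = 34 + Z (m(Z) = Z + 34 = 34 + Z)
Y = 230 (Y = -3 + (13*17 + 12) = -3 + (221 + 12) = -3 + 233 = 230)
a = 21777 (a = 427*(34 + 17) = 427*51 = 21777)
(q + k(Y))*(a - 3405018) = (1923288 + (240 + 230))*(21777 - 3405018) = (1923288 + 470)*(-3383241) = 1923758*(-3383241) = -6508536939678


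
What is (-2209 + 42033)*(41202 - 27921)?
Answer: 528902544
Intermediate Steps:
(-2209 + 42033)*(41202 - 27921) = 39824*13281 = 528902544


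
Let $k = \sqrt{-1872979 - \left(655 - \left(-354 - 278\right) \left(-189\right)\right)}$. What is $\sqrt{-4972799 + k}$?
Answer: $\sqrt{-4972799 + i \sqrt{1754186}} \approx 0.3 + 2230.0 i$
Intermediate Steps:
$k = i \sqrt{1754186}$ ($k = \sqrt{-1872979 - \left(655 - \left(-354 - 278\right) \left(-189\right)\right)} = \sqrt{-1872979 - -118793} = \sqrt{-1872979 + \left(119448 - 655\right)} = \sqrt{-1872979 + 118793} = \sqrt{-1754186} = i \sqrt{1754186} \approx 1324.5 i$)
$\sqrt{-4972799 + k} = \sqrt{-4972799 + i \sqrt{1754186}}$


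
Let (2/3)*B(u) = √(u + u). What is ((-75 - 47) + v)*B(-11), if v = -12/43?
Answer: -7887*I*√22/43 ≈ -860.31*I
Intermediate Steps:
v = -12/43 (v = -12*1/43 = -12/43 ≈ -0.27907)
B(u) = 3*√2*√u/2 (B(u) = 3*√(u + u)/2 = 3*√(2*u)/2 = 3*(√2*√u)/2 = 3*√2*√u/2)
((-75 - 47) + v)*B(-11) = ((-75 - 47) - 12/43)*(3*√2*√(-11)/2) = (-122 - 12/43)*(3*√2*(I*√11)/2) = -7887*I*√22/43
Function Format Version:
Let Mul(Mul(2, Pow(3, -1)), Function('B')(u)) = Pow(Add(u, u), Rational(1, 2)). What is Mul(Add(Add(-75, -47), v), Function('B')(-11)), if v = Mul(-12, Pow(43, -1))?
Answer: Mul(Rational(-7887, 43), I, Pow(22, Rational(1, 2))) ≈ Mul(-860.31, I)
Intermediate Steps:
v = Rational(-12, 43) (v = Mul(-12, Rational(1, 43)) = Rational(-12, 43) ≈ -0.27907)
Function('B')(u) = Mul(Rational(3, 2), Pow(2, Rational(1, 2)), Pow(u, Rational(1, 2))) (Function('B')(u) = Mul(Rational(3, 2), Pow(Add(u, u), Rational(1, 2))) = Mul(Rational(3, 2), Pow(Mul(2, u), Rational(1, 2))) = Mul(Rational(3, 2), Mul(Pow(2, Rational(1, 2)), Pow(u, Rational(1, 2)))) = Mul(Rational(3, 2), Pow(2, Rational(1, 2)), Pow(u, Rational(1, 2))))
Mul(Add(Add(-75, -47), v), Function('B')(-11)) = Mul(Add(Add(-75, -47), Rational(-12, 43)), Mul(Rational(3, 2), Pow(2, Rational(1, 2)), Pow(-11, Rational(1, 2)))) = Mul(Add(-122, Rational(-12, 43)), Mul(Rational(3, 2), Pow(2, Rational(1, 2)), Mul(I, Pow(11, Rational(1, 2))))) = Mul(Rational(-5258, 43), Mul(Rational(3, 2), I, Pow(22, Rational(1, 2)))) = Mul(Rational(-7887, 43), I, Pow(22, Rational(1, 2)))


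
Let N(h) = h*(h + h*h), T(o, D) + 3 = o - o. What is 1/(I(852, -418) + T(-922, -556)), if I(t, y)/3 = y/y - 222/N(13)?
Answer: -1183/333 ≈ -3.5526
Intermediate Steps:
T(o, D) = -3 (T(o, D) = -3 + (o - o) = -3 + 0 = -3)
N(h) = h*(h + h²)
I(t, y) = 3216/1183 (I(t, y) = 3*(y/y - 222*1/(169*(1 + 13))) = 3*(1 - 222/(169*14)) = 3*(1 - 222/2366) = 3*(1 - 222*1/2366) = 3*(1 - 111/1183) = 3*(1072/1183) = 3216/1183)
1/(I(852, -418) + T(-922, -556)) = 1/(3216/1183 - 3) = 1/(-333/1183) = -1183/333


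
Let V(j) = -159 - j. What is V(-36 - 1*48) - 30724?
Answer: -30799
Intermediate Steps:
V(-36 - 1*48) - 30724 = (-159 - (-36 - 1*48)) - 30724 = (-159 - (-36 - 48)) - 30724 = (-159 - 1*(-84)) - 30724 = (-159 + 84) - 30724 = -75 - 30724 = -30799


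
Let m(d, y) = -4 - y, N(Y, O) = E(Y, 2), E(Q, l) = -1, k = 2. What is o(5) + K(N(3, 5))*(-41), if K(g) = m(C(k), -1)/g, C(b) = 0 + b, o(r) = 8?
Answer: -115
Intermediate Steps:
C(b) = b
N(Y, O) = -1
K(g) = -3/g (K(g) = (-4 - 1*(-1))/g = (-4 + 1)/g = -3/g)
o(5) + K(N(3, 5))*(-41) = 8 - 3/(-1)*(-41) = 8 - 3*(-1)*(-41) = 8 + 3*(-41) = 8 - 123 = -115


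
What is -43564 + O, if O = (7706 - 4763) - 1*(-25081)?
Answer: -15540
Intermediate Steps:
O = 28024 (O = 2943 + 25081 = 28024)
-43564 + O = -43564 + 28024 = -15540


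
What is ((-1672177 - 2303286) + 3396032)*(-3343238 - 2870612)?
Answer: 3600497319350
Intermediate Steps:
((-1672177 - 2303286) + 3396032)*(-3343238 - 2870612) = (-3975463 + 3396032)*(-6213850) = -579431*(-6213850) = 3600497319350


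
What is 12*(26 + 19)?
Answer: 540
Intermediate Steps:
12*(26 + 19) = 12*45 = 540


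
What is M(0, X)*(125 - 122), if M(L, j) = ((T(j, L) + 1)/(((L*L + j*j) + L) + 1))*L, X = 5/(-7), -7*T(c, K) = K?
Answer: 0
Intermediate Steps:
T(c, K) = -K/7
X = -5/7 (X = 5*(-1/7) = -5/7 ≈ -0.71429)
M(L, j) = L*(1 - L/7)/(1 + L + L**2 + j**2) (M(L, j) = ((-L/7 + 1)/(((L*L + j*j) + L) + 1))*L = ((1 - L/7)/(((L**2 + j**2) + L) + 1))*L = ((1 - L/7)/((L + L**2 + j**2) + 1))*L = ((1 - L/7)/(1 + L + L**2 + j**2))*L = L*(1 - L/7)/(1 + L + L**2 + j**2))
M(0, X)*(125 - 122) = ((1/7)*0*(7 - 1*0)/(1 + 0 + 0**2 + (-5/7)**2))*(125 - 122) = ((1/7)*0*(7 + 0)/(1 + 0 + 0 + 25/49))*3 = ((1/7)*0*7/(74/49))*3 = ((1/7)*0*(49/74)*7)*3 = 0*3 = 0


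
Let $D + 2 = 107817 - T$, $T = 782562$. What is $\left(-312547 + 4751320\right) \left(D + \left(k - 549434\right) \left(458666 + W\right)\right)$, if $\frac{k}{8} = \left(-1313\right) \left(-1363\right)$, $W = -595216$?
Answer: $-8344694638851547131$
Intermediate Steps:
$k = 14316952$ ($k = 8 \left(\left(-1313\right) \left(-1363\right)\right) = 8 \cdot 1789619 = 14316952$)
$D = -674747$ ($D = -2 + \left(107817 - 782562\right) = -2 - 674745 = -674747$)
$\left(-312547 + 4751320\right) \left(D + \left(k - 549434\right) \left(458666 + W\right)\right) = \left(-312547 + 4751320\right) \left(-674747 + \left(14316952 - 549434\right) \left(458666 - 595216\right)\right) = 4438773 \left(-674747 + 13767518 \left(-136550\right)\right) = 4438773 \left(-674747 - 1879954582900\right) = 4438773 \left(-1879955257647\right) = -8344694638851547131$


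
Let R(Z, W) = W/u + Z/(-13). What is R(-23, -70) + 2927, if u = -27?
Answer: 1028908/351 ≈ 2931.4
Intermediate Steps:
R(Z, W) = -Z/13 - W/27 (R(Z, W) = W/(-27) + Z/(-13) = W*(-1/27) + Z*(-1/13) = -W/27 - Z/13 = -Z/13 - W/27)
R(-23, -70) + 2927 = (-1/13*(-23) - 1/27*(-70)) + 2927 = (23/13 + 70/27) + 2927 = 1531/351 + 2927 = 1028908/351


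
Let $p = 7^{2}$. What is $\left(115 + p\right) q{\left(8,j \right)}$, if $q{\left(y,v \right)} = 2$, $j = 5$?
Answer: $328$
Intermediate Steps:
$p = 49$
$\left(115 + p\right) q{\left(8,j \right)} = \left(115 + 49\right) 2 = 164 \cdot 2 = 328$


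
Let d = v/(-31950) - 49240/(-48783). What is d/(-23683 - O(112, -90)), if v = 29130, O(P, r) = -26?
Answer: -1690769/409691098005 ≈ -4.1269e-6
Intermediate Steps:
d = 1690769/17317965 (d = 29130/(-31950) - 49240/(-48783) = 29130*(-1/31950) - 49240*(-1/48783) = -971/1065 + 49240/48783 = 1690769/17317965 ≈ 0.097631)
d/(-23683 - O(112, -90)) = 1690769/(17317965*(-23683 - 1*(-26))) = 1690769/(17317965*(-23683 + 26)) = (1690769/17317965)/(-23657) = (1690769/17317965)*(-1/23657) = -1690769/409691098005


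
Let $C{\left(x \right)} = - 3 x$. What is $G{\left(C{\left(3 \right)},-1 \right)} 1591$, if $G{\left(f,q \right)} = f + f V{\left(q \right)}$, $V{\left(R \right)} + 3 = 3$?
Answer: $-14319$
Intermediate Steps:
$V{\left(R \right)} = 0$ ($V{\left(R \right)} = -3 + 3 = 0$)
$G{\left(f,q \right)} = f$ ($G{\left(f,q \right)} = f + f 0 = f + 0 = f$)
$G{\left(C{\left(3 \right)},-1 \right)} 1591 = \left(-3\right) 3 \cdot 1591 = \left(-9\right) 1591 = -14319$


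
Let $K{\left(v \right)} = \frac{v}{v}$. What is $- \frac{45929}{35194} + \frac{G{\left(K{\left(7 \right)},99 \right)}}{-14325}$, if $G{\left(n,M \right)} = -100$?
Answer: $- \frac{26176541}{20166162} \approx -1.298$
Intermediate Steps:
$K{\left(v \right)} = 1$
$- \frac{45929}{35194} + \frac{G{\left(K{\left(7 \right)},99 \right)}}{-14325} = - \frac{45929}{35194} - \frac{100}{-14325} = \left(-45929\right) \frac{1}{35194} - - \frac{4}{573} = - \frac{45929}{35194} + \frac{4}{573} = - \frac{26176541}{20166162}$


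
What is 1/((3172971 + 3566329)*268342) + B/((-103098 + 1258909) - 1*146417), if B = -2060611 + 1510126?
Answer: -26197830905017937/48037518422057800 ≈ -0.54536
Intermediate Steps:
B = -550485
1/((3172971 + 3566329)*268342) + B/((-103098 + 1258909) - 1*146417) = 1/((3172971 + 3566329)*268342) - 550485/((-103098 + 1258909) - 1*146417) = (1/268342)/6739300 - 550485/(1155811 - 146417) = (1/6739300)*(1/268342) - 550485/1009394 = 1/1808437240600 - 550485*1/1009394 = 1/1808437240600 - 550485/1009394 = -26197830905017937/48037518422057800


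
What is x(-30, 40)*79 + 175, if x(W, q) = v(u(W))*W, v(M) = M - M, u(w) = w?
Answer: 175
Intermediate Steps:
v(M) = 0
x(W, q) = 0 (x(W, q) = 0*W = 0)
x(-30, 40)*79 + 175 = 0*79 + 175 = 0 + 175 = 175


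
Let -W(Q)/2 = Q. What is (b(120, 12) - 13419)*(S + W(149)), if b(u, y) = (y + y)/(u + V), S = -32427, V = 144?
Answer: 439133800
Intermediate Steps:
W(Q) = -2*Q
b(u, y) = 2*y/(144 + u) (b(u, y) = (y + y)/(u + 144) = (2*y)/(144 + u) = 2*y/(144 + u))
(b(120, 12) - 13419)*(S + W(149)) = (2*12/(144 + 120) - 13419)*(-32427 - 2*149) = (2*12/264 - 13419)*(-32427 - 298) = (2*12*(1/264) - 13419)*(-32725) = (1/11 - 13419)*(-32725) = -147608/11*(-32725) = 439133800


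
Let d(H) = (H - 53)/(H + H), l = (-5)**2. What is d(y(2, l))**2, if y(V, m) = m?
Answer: 196/625 ≈ 0.31360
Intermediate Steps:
l = 25
d(H) = (-53 + H)/(2*H) (d(H) = (-53 + H)/((2*H)) = (-53 + H)*(1/(2*H)) = (-53 + H)/(2*H))
d(y(2, l))**2 = ((1/2)*(-53 + 25)/25)**2 = ((1/2)*(1/25)*(-28))**2 = (-14/25)**2 = 196/625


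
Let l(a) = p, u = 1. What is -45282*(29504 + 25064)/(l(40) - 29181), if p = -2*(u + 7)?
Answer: 2470948176/29197 ≈ 84630.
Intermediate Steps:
p = -16 (p = -2*(1 + 7) = -2*8 = -16)
l(a) = -16
-45282*(29504 + 25064)/(l(40) - 29181) = -45282*(29504 + 25064)/(-16 - 29181) = -45282/((-29197/54568)) = -45282/((-29197*1/54568)) = -45282/(-29197/54568) = -45282*(-54568/29197) = 2470948176/29197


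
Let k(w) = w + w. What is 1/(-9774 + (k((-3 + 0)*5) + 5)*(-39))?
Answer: -1/8799 ≈ -0.00011365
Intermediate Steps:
k(w) = 2*w
1/(-9774 + (k((-3 + 0)*5) + 5)*(-39)) = 1/(-9774 + (2*((-3 + 0)*5) + 5)*(-39)) = 1/(-9774 + (2*(-3*5) + 5)*(-39)) = 1/(-9774 + (2*(-15) + 5)*(-39)) = 1/(-9774 + (-30 + 5)*(-39)) = 1/(-9774 - 25*(-39)) = 1/(-9774 + 975) = 1/(-8799) = -1/8799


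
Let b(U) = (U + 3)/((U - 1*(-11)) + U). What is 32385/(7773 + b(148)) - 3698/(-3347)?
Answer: 42101663141/7987488314 ≈ 5.2710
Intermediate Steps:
b(U) = (3 + U)/(11 + 2*U) (b(U) = (3 + U)/((U + 11) + U) = (3 + U)/((11 + U) + U) = (3 + U)/(11 + 2*U))
32385/(7773 + b(148)) - 3698/(-3347) = 32385/(7773 + (3 + 148)/(11 + 2*148)) - 3698/(-3347) = 32385/(7773 + 151/(11 + 296)) - 3698*(-1/3347) = 32385/(7773 + 151/307) + 3698/3347 = 32385/(2386462/307) + 3698/3347 = 32385*(307/2386462) + 3698/3347 = 9942195/2386462 + 3698/3347 = 42101663141/7987488314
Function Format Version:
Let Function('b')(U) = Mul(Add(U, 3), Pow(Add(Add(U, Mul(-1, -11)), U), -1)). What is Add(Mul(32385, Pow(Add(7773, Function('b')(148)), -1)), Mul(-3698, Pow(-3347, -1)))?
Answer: Rational(42101663141, 7987488314) ≈ 5.2710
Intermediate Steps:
Function('b')(U) = Mul(Pow(Add(11, Mul(2, U)), -1), Add(3, U)) (Function('b')(U) = Mul(Add(3, U), Pow(Add(Add(U, 11), U), -1)) = Mul(Add(3, U), Pow(Add(Add(11, U), U), -1)) = Mul(Add(3, U), Pow(Add(11, Mul(2, U)), -1)) = Mul(Pow(Add(11, Mul(2, U)), -1), Add(3, U)))
Add(Mul(32385, Pow(Add(7773, Function('b')(148)), -1)), Mul(-3698, Pow(-3347, -1))) = Add(Mul(32385, Pow(Add(7773, Mul(Pow(Add(11, Mul(2, 148)), -1), Add(3, 148))), -1)), Mul(-3698, Pow(-3347, -1))) = Add(Mul(32385, Pow(Add(7773, Mul(Pow(Add(11, 296), -1), 151)), -1)), Mul(-3698, Rational(-1, 3347))) = Add(Mul(32385, Pow(Add(7773, Mul(Pow(307, -1), 151)), -1)), Rational(3698, 3347)) = Add(Mul(32385, Pow(Add(7773, Mul(Rational(1, 307), 151)), -1)), Rational(3698, 3347)) = Add(Mul(32385, Pow(Add(7773, Rational(151, 307)), -1)), Rational(3698, 3347)) = Add(Mul(32385, Pow(Rational(2386462, 307), -1)), Rational(3698, 3347)) = Add(Mul(32385, Rational(307, 2386462)), Rational(3698, 3347)) = Add(Rational(9942195, 2386462), Rational(3698, 3347)) = Rational(42101663141, 7987488314)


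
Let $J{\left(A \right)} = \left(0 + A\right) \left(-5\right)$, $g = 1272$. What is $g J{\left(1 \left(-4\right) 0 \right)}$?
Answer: $0$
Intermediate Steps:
$J{\left(A \right)} = - 5 A$ ($J{\left(A \right)} = A \left(-5\right) = - 5 A$)
$g J{\left(1 \left(-4\right) 0 \right)} = 1272 \left(- 5 \cdot 1 \left(-4\right) 0\right) = 1272 \left(- 5 \left(\left(-4\right) 0\right)\right) = 1272 \left(\left(-5\right) 0\right) = 1272 \cdot 0 = 0$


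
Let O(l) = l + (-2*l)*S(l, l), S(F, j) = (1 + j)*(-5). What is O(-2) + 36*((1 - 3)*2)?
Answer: -126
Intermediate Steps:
S(F, j) = -5 - 5*j
O(l) = l - 2*l*(-5 - 5*l) (O(l) = l + (-2*l)*(-5 - 5*l) = l - 2*l*(-5 - 5*l))
O(-2) + 36*((1 - 3)*2) = -2*(11 + 10*(-2)) + 36*((1 - 3)*2) = -2*(11 - 20) + 36*(-2*2) = -2*(-9) + 36*(-4) = 18 - 144 = -126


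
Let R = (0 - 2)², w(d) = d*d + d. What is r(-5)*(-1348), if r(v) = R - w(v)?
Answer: 21568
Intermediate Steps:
w(d) = d + d² (w(d) = d² + d = d + d²)
R = 4 (R = (-2)² = 4)
r(v) = 4 - v*(1 + v)
r(-5)*(-1348) = (4 - 1*(-5)*(1 - 5))*(-1348) = (4 - 1*(-5)*(-4))*(-1348) = (4 - 20)*(-1348) = -16*(-1348) = 21568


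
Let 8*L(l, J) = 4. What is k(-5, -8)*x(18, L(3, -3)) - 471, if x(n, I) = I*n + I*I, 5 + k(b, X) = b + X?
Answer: -1275/2 ≈ -637.50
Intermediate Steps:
L(l, J) = ½ (L(l, J) = (⅛)*4 = ½)
k(b, X) = -5 + X + b (k(b, X) = -5 + (b + X) = -5 + (X + b) = -5 + X + b)
x(n, I) = I² + I*n (x(n, I) = I*n + I² = I² + I*n)
k(-5, -8)*x(18, L(3, -3)) - 471 = (-5 - 8 - 5)*((½ + 18)/2) - 471 = -9*37/2 - 471 = -18*37/4 - 471 = -333/2 - 471 = -1275/2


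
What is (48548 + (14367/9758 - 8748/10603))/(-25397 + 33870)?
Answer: 5023040834869/876651099002 ≈ 5.7298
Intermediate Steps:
(48548 + (14367/9758 - 8748/10603))/(-25397 + 33870) = (48548 + (14367*(1/9758) - 8748*1/10603))/8473 = (48548 + (14367/9758 - 8748/10603))*(1/8473) = (48548 + 66970317/103464074)*(1/8473) = (5023040834869/103464074)*(1/8473) = 5023040834869/876651099002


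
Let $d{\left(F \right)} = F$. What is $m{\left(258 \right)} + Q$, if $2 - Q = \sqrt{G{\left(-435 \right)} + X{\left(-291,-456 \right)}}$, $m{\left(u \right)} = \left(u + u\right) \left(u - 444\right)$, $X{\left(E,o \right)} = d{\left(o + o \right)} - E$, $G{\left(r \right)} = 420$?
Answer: $-95974 - i \sqrt{201} \approx -95974.0 - 14.177 i$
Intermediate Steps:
$X{\left(E,o \right)} = - E + 2 o$ ($X{\left(E,o \right)} = \left(o + o\right) - E = 2 o - E = - E + 2 o$)
$m{\left(u \right)} = 2 u \left(-444 + u\right)$
$Q = 2 - i \sqrt{201}$ ($Q = 2 - \sqrt{420 + \left(\left(-1\right) \left(-291\right) + 2 \left(-456\right)\right)} = 2 - \sqrt{420 + \left(291 - 912\right)} = 2 - \sqrt{420 - 621} = 2 - \sqrt{-201} = 2 - i \sqrt{201} \approx 2.0 - 14.177 i$)
$m{\left(258 \right)} + Q = 2 \cdot 258 \left(-444 + 258\right) + \left(2 - i \sqrt{201}\right) = 2 \cdot 258 \left(-186\right) + \left(2 - i \sqrt{201}\right) = -95976 + \left(2 - i \sqrt{201}\right) = -95974 - i \sqrt{201}$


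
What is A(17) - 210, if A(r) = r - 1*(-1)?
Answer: -192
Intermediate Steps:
A(r) = 1 + r (A(r) = r + 1 = 1 + r)
A(17) - 210 = (1 + 17) - 210 = 18 - 210 = -192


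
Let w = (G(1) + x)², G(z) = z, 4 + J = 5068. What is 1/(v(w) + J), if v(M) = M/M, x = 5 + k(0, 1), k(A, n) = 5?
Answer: 1/5065 ≈ 0.00019743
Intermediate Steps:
J = 5064 (J = -4 + 5068 = 5064)
x = 10 (x = 5 + 5 = 10)
w = 121 (w = (1 + 10)² = 11² = 121)
v(M) = 1
1/(v(w) + J) = 1/(1 + 5064) = 1/5065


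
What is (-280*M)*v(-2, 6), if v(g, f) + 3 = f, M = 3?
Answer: -2520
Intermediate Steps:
v(g, f) = -3 + f
(-280*M)*v(-2, 6) = (-280*3)*(-3 + 6) = -28*30*3 = -840*3 = -2520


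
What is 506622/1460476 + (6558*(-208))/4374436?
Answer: 28000347591/798594848942 ≈ 0.035062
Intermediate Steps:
506622/1460476 + (6558*(-208))/4374436 = 506622*(1/1460476) - 1364064*1/4374436 = 253311/730238 - 341016/1093609 = 28000347591/798594848942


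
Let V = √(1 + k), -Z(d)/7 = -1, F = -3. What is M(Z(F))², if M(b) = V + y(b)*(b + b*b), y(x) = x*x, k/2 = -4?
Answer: (2744 + I*√7)² ≈ 7.5295e+6 + 1.452e+4*I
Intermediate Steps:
k = -8 (k = 2*(-4) = -8)
y(x) = x²
Z(d) = 7 (Z(d) = -7*(-1) = 7)
V = I*√7 (V = √(1 - 8) = √(-7) = I*√7 ≈ 2.6458*I)
M(b) = I*√7 + b²*(b + b²) (M(b) = I*√7 + b²*(b + b*b) = I*√7 + b²*(b + b²))
M(Z(F))² = (7³ + 7⁴ + I*√7)² = (343 + 2401 + I*√7)² = (2744 + I*√7)²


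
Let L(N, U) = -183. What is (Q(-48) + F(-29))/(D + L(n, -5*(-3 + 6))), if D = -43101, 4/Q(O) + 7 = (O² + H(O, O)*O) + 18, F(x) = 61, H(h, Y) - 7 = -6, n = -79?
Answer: -46097/32708276 ≈ -0.0014093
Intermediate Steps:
H(h, Y) = 1 (H(h, Y) = 7 - 6 = 1)
Q(O) = 4/(11 + O + O²) (Q(O) = 4/(-7 + ((O² + 1*O) + 18)) = 4/(-7 + ((O² + O) + 18)) = 4/(-7 + ((O + O²) + 18)) = 4/(-7 + (18 + O + O²)) = 4/(11 + O + O²))
(Q(-48) + F(-29))/(D + L(n, -5*(-3 + 6))) = (4/(11 - 48 + (-48)²) + 61)/(-43101 - 183) = (4/(11 - 48 + 2304) + 61)/(-43284) = (4/2267 + 61)*(-1/43284) = (138291/2267)*(-1/43284) = -46097/32708276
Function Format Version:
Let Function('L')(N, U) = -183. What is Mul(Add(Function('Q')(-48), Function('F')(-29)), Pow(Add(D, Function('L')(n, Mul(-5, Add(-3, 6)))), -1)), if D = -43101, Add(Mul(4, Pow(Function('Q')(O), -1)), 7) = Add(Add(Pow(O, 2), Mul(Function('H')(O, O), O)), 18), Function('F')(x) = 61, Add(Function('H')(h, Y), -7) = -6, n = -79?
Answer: Rational(-46097, 32708276) ≈ -0.0014093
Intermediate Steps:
Function('H')(h, Y) = 1 (Function('H')(h, Y) = Add(7, -6) = 1)
Function('Q')(O) = Mul(4, Pow(Add(11, O, Pow(O, 2)), -1)) (Function('Q')(O) = Mul(4, Pow(Add(-7, Add(Add(Pow(O, 2), Mul(1, O)), 18)), -1)) = Mul(4, Pow(Add(-7, Add(Add(Pow(O, 2), O), 18)), -1)) = Mul(4, Pow(Add(-7, Add(Add(O, Pow(O, 2)), 18)), -1)) = Mul(4, Pow(Add(-7, Add(18, O, Pow(O, 2))), -1)) = Mul(4, Pow(Add(11, O, Pow(O, 2)), -1)))
Mul(Add(Function('Q')(-48), Function('F')(-29)), Pow(Add(D, Function('L')(n, Mul(-5, Add(-3, 6)))), -1)) = Mul(Add(Mul(4, Pow(Add(11, -48, Pow(-48, 2)), -1)), 61), Pow(Add(-43101, -183), -1)) = Mul(Add(Mul(4, Pow(Add(11, -48, 2304), -1)), 61), Pow(-43284, -1)) = Mul(Add(Mul(4, Pow(2267, -1)), 61), Rational(-1, 43284)) = Mul(Add(Mul(4, Rational(1, 2267)), 61), Rational(-1, 43284)) = Mul(Add(Rational(4, 2267), 61), Rational(-1, 43284)) = Mul(Rational(138291, 2267), Rational(-1, 43284)) = Rational(-46097, 32708276)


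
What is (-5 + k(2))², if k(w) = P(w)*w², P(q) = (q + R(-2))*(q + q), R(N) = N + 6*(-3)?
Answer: 85849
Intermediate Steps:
R(N) = -18 + N (R(N) = N - 18 = -18 + N)
P(q) = 2*q*(-20 + q) (P(q) = (q + (-18 - 2))*(q + q) = (q - 20)*(2*q) = (-20 + q)*(2*q) = 2*q*(-20 + q))
k(w) = 2*w³*(-20 + w) (k(w) = (2*w*(-20 + w))*w² = 2*w³*(-20 + w))
(-5 + k(2))² = (-5 + 2*2³*(-20 + 2))² = (-5 + 2*8*(-18))² = (-5 - 288)² = (-293)² = 85849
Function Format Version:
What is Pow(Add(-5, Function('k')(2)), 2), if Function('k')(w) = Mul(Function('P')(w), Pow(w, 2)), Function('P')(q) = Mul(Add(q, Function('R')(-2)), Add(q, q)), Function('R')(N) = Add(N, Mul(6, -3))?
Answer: 85849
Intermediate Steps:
Function('R')(N) = Add(-18, N) (Function('R')(N) = Add(N, -18) = Add(-18, N))
Function('P')(q) = Mul(2, q, Add(-20, q)) (Function('P')(q) = Mul(Add(q, Add(-18, -2)), Add(q, q)) = Mul(Add(q, -20), Mul(2, q)) = Mul(Add(-20, q), Mul(2, q)) = Mul(2, q, Add(-20, q)))
Function('k')(w) = Mul(2, Pow(w, 3), Add(-20, w)) (Function('k')(w) = Mul(Mul(2, w, Add(-20, w)), Pow(w, 2)) = Mul(2, Pow(w, 3), Add(-20, w)))
Pow(Add(-5, Function('k')(2)), 2) = Pow(Add(-5, Mul(2, Pow(2, 3), Add(-20, 2))), 2) = Pow(Add(-5, Mul(2, 8, -18)), 2) = Pow(Add(-5, -288), 2) = Pow(-293, 2) = 85849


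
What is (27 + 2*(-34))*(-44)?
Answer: 1804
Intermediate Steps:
(27 + 2*(-34))*(-44) = (27 - 68)*(-44) = -41*(-44) = 1804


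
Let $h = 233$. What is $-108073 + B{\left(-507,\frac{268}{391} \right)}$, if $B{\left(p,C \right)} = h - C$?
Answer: $- \frac{42165708}{391} \approx -1.0784 \cdot 10^{5}$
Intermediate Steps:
$B{\left(p,C \right)} = 233 - C$
$-108073 + B{\left(-507,\frac{268}{391} \right)} = -108073 + \left(233 - \frac{268}{391}\right) = -108073 + \frac{90835}{391} = - \frac{42165708}{391}$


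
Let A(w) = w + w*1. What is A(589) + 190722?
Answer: 191900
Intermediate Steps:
A(w) = 2*w (A(w) = w + w = 2*w)
A(589) + 190722 = 2*589 + 190722 = 1178 + 190722 = 191900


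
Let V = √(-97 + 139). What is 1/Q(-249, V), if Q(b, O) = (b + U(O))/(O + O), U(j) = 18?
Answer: -2*√42/231 ≈ -0.056110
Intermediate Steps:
V = √42 ≈ 6.4807
Q(b, O) = (18 + b)/(2*O) (Q(b, O) = (b + 18)/(O + O) = (18 + b)/((2*O)) = (18 + b)*(1/(2*O)) = (18 + b)/(2*O))
1/Q(-249, V) = 1/((18 - 249)/(2*(√42))) = 1/((½)*(√42/42)*(-231)) = 1/(-11*√42/4) = -2*√42/231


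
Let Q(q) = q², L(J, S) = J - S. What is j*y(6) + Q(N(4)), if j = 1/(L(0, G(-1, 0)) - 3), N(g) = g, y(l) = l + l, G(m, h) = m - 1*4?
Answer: 22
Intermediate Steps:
G(m, h) = -4 + m (G(m, h) = m - 4 = -4 + m)
y(l) = 2*l
j = ½ (j = 1/((0 - (-4 - 1)) - 3) = 1/((0 - 1*(-5)) - 3) = 1/((0 + 5) - 3) = 1/(5 - 3) = 1/2 = ½ ≈ 0.50000)
j*y(6) + Q(N(4)) = (2*6)/2 + 4² = (½)*12 + 16 = 6 + 16 = 22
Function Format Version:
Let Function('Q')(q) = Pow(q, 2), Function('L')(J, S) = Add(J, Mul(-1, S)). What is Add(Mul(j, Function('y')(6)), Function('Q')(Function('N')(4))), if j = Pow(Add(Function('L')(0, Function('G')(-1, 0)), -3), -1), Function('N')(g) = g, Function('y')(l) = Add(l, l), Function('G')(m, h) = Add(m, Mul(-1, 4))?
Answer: 22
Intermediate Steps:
Function('G')(m, h) = Add(-4, m) (Function('G')(m, h) = Add(m, -4) = Add(-4, m))
Function('y')(l) = Mul(2, l)
j = Rational(1, 2) (j = Pow(Add(Add(0, Mul(-1, Add(-4, -1))), -3), -1) = Pow(Add(Add(0, Mul(-1, -5)), -3), -1) = Pow(Add(Add(0, 5), -3), -1) = Pow(Add(5, -3), -1) = Pow(2, -1) = Rational(1, 2) ≈ 0.50000)
Add(Mul(j, Function('y')(6)), Function('Q')(Function('N')(4))) = Add(Mul(Rational(1, 2), Mul(2, 6)), Pow(4, 2)) = Add(Mul(Rational(1, 2), 12), 16) = Add(6, 16) = 22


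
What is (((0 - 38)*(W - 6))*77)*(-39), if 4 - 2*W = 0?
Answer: -456456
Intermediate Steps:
W = 2 (W = 2 - ½*0 = 2 + 0 = 2)
(((0 - 38)*(W - 6))*77)*(-39) = (((0 - 38)*(2 - 6))*77)*(-39) = (-38*(-4)*77)*(-39) = (152*77)*(-39) = 11704*(-39) = -456456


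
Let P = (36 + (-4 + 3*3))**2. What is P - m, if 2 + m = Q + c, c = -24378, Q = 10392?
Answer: 15669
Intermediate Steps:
P = 1681 (P = (36 + (-4 + 9))**2 = (36 + 5)**2 = 41**2 = 1681)
m = -13988 (m = -2 + (10392 - 24378) = -2 - 13986 = -13988)
P - m = 1681 - 1*(-13988) = 1681 + 13988 = 15669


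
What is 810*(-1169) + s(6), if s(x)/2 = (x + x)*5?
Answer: -946770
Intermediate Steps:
s(x) = 20*x (s(x) = 2*((x + x)*5) = 2*((2*x)*5) = 2*(10*x) = 20*x)
810*(-1169) + s(6) = 810*(-1169) + 20*6 = -946890 + 120 = -946770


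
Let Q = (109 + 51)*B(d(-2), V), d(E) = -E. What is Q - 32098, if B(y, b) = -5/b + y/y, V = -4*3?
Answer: -95614/3 ≈ -31871.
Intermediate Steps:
V = -12
B(y, b) = 1 - 5/b (B(y, b) = -5/b + 1 = 1 - 5/b)
Q = 680/3 (Q = (109 + 51)*((-5 - 12)/(-12)) = 160*(-1/12*(-17)) = 160*(17/12) = 680/3 ≈ 226.67)
Q - 32098 = 680/3 - 32098 = -95614/3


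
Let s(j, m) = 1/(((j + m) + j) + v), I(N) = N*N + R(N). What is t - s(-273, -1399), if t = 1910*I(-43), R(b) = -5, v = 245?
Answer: 5987468001/1700 ≈ 3.5220e+6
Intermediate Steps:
I(N) = -5 + N² (I(N) = N*N - 5 = N² - 5 = -5 + N²)
s(j, m) = 1/(245 + m + 2*j) (s(j, m) = 1/(((j + m) + j) + 245) = 1/((m + 2*j) + 245) = 1/(245 + m + 2*j))
t = 3522040 (t = 1910*(-5 + (-43)²) = 1910*(-5 + 1849) = 1910*1844 = 3522040)
t - s(-273, -1399) = 3522040 - 1/(245 - 1399 + 2*(-273)) = 3522040 - 1/(245 - 1399 - 546) = 3522040 - 1/(-1700) = 3522040 - 1*(-1/1700) = 3522040 + 1/1700 = 5987468001/1700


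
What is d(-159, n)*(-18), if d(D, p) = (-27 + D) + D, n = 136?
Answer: 6210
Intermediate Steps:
d(D, p) = -27 + 2*D
d(-159, n)*(-18) = (-27 + 2*(-159))*(-18) = (-27 - 318)*(-18) = -345*(-18) = 6210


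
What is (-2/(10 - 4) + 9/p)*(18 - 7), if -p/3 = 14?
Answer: -253/42 ≈ -6.0238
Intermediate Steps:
p = -42 (p = -3*14 = -42)
(-2/(10 - 4) + 9/p)*(18 - 7) = (-2/(10 - 4) + 9/(-42))*(18 - 7) = (-2/6 + 9*(-1/42))*11 = (-2*⅙ - 3/14)*11 = (-⅓ - 3/14)*11 = -23/42*11 = -253/42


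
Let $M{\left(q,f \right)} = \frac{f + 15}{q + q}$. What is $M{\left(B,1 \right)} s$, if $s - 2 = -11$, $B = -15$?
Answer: $\frac{24}{5} \approx 4.8$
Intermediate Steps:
$M{\left(q,f \right)} = \frac{15 + f}{2 q}$
$s = -9$ ($s = 2 - 11 = -9$)
$M{\left(B,1 \right)} s = \frac{15 + 1}{2 \left(-15\right)} \left(-9\right) = \frac{1}{2} \left(- \frac{1}{15}\right) 16 \left(-9\right) = \left(- \frac{8}{15}\right) \left(-9\right) = \frac{24}{5}$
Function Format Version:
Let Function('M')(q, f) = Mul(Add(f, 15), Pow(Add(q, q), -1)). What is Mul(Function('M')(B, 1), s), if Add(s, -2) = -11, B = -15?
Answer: Rational(24, 5) ≈ 4.8000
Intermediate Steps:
Function('M')(q, f) = Mul(Rational(1, 2), Pow(q, -1), Add(15, f)) (Function('M')(q, f) = Mul(Add(15, f), Pow(Mul(2, q), -1)) = Mul(Add(15, f), Mul(Rational(1, 2), Pow(q, -1))) = Mul(Rational(1, 2), Pow(q, -1), Add(15, f)))
s = -9 (s = Add(2, -11) = -9)
Mul(Function('M')(B, 1), s) = Mul(Mul(Rational(1, 2), Pow(-15, -1), Add(15, 1)), -9) = Mul(Mul(Rational(1, 2), Rational(-1, 15), 16), -9) = Mul(Rational(-8, 15), -9) = Rational(24, 5)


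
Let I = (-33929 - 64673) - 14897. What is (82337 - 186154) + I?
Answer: -217316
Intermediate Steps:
I = -113499 (I = -98602 - 14897 = -113499)
(82337 - 186154) + I = (82337 - 186154) - 113499 = -103817 - 113499 = -217316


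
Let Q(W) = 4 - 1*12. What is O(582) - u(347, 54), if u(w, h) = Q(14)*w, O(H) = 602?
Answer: 3378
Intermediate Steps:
Q(W) = -8 (Q(W) = 4 - 12 = -8)
u(w, h) = -8*w
O(582) - u(347, 54) = 602 - (-8)*347 = 602 - 1*(-2776) = 602 + 2776 = 3378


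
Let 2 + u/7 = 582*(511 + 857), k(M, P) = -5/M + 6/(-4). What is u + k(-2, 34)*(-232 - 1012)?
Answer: 5571974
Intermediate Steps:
k(M, P) = -3/2 - 5/M (k(M, P) = -5/M + 6*(-1/4) = -5/M - 3/2 = -3/2 - 5/M)
u = 5573218 (u = -14 + 7*(582*(511 + 857)) = -14 + 7*(582*1368) = -14 + 7*796176 = -14 + 5573232 = 5573218)
u + k(-2, 34)*(-232 - 1012) = 5573218 + (-3/2 - 5/(-2))*(-232 - 1012) = 5573218 + (-3/2 - 5*(-1/2))*(-1244) = 5573218 + (-3/2 + 5/2)*(-1244) = 5573218 + 1*(-1244) = 5573218 - 1244 = 5571974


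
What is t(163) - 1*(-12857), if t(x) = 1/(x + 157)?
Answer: 4114241/320 ≈ 12857.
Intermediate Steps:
t(x) = 1/(157 + x)
t(163) - 1*(-12857) = 1/(157 + 163) - 1*(-12857) = 1/320 + 12857 = 4114241/320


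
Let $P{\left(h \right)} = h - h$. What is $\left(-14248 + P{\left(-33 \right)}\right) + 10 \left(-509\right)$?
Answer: $-19338$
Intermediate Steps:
$P{\left(h \right)} = 0$
$\left(-14248 + P{\left(-33 \right)}\right) + 10 \left(-509\right) = \left(-14248 + 0\right) + 10 \left(-509\right) = -14248 - 5090 = -19338$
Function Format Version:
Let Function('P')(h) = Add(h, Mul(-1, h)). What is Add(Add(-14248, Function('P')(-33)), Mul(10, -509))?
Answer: -19338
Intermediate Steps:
Function('P')(h) = 0
Add(Add(-14248, Function('P')(-33)), Mul(10, -509)) = Add(Add(-14248, 0), Mul(10, -509)) = Add(-14248, -5090) = -19338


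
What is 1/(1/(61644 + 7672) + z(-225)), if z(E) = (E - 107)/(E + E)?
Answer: 15596100/11506681 ≈ 1.3554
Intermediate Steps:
z(E) = (-107 + E)/(2*E) (z(E) = (-107 + E)/((2*E)) = (-107 + E)*(1/(2*E)) = (-107 + E)/(2*E))
1/(1/(61644 + 7672) + z(-225)) = 1/(1/(61644 + 7672) + (1/2)*(-107 - 225)/(-225)) = 1/(1/69316 + (1/2)*(-1/225)*(-332)) = 1/(1/69316 + 166/225) = 1/(11506681/15596100) = 15596100/11506681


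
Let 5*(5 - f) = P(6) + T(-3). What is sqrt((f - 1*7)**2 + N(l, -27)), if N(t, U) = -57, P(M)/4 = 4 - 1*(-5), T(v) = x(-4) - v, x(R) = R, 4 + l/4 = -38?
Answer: 2*sqrt(6) ≈ 4.8990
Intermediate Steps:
l = -168 (l = -16 + 4*(-38) = -16 - 152 = -168)
T(v) = -4 - v
P(M) = 36 (P(M) = 4*(4 - 1*(-5)) = 4*(4 + 5) = 4*9 = 36)
f = -2 (f = 5 - (36 + (-4 - 1*(-3)))/5 = 5 - (36 + (-4 + 3))/5 = 5 - (36 - 1)/5 = 5 - 1/5*35 = 5 - 7 = -2)
sqrt((f - 1*7)**2 + N(l, -27)) = sqrt((-2 - 1*7)**2 - 57) = sqrt((-2 - 7)**2 - 57) = sqrt((-9)**2 - 57) = sqrt(81 - 57) = sqrt(24) = 2*sqrt(6)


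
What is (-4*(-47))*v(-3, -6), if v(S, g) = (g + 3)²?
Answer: 1692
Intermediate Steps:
v(S, g) = (3 + g)²
(-4*(-47))*v(-3, -6) = (-4*(-47))*(3 - 6)² = 188*(-3)² = 188*9 = 1692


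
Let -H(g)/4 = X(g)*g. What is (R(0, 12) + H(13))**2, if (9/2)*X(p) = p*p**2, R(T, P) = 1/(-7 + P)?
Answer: 1305148589761/2025 ≈ 6.4452e+8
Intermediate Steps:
X(p) = 2*p**3/9 (X(p) = 2*(p*p**2)/9 = 2*p**3/9)
H(g) = -8*g**4/9 (H(g) = -4*2*g**3/9*g = -8*g**4/9)
(R(0, 12) + H(13))**2 = (1/(-7 + 12) - 8/9*13**4)**2 = (1/5 - 8/9*28561)**2 = (1/5 - 228488/9)**2 = (-1142431/45)**2 = 1305148589761/2025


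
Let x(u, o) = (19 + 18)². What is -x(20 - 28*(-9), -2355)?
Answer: -1369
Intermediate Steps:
x(u, o) = 1369 (x(u, o) = 37² = 1369)
-x(20 - 28*(-9), -2355) = -1*1369 = -1369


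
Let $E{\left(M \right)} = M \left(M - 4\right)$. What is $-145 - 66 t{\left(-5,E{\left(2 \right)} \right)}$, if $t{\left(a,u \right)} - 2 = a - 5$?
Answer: $383$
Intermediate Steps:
$E{\left(M \right)} = M \left(-4 + M\right)$
$t{\left(a,u \right)} = -3 + a$ ($t{\left(a,u \right)} = 2 + \left(a - 5\right) = 2 + \left(-5 + a\right) = -3 + a$)
$-145 - 66 t{\left(-5,E{\left(2 \right)} \right)} = -145 - 66 \left(-3 - 5\right) = -145 - -528 = -145 + 528 = 383$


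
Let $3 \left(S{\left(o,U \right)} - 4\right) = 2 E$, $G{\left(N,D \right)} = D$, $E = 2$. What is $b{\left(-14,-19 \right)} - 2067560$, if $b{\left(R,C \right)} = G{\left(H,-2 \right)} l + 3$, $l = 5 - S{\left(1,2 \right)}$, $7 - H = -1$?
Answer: $- \frac{6202669}{3} \approx -2.0676 \cdot 10^{6}$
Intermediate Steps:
$H = 8$ ($H = 7 - -1 = 7 + 1 = 8$)
$S{\left(o,U \right)} = \frac{16}{3}$ ($S{\left(o,U \right)} = 4 + \frac{2 \cdot 2}{3} = 4 + \frac{1}{3} \cdot 4 = 4 + \frac{4}{3} = \frac{16}{3}$)
$l = - \frac{1}{3}$ ($l = 5 - \frac{16}{3} = - \frac{1}{3} \approx -0.33333$)
$b{\left(R,C \right)} = \frac{11}{3}$ ($b{\left(R,C \right)} = \left(-2\right) \left(- \frac{1}{3}\right) + 3 = \frac{2}{3} + 3 = \frac{11}{3}$)
$b{\left(-14,-19 \right)} - 2067560 = \frac{11}{3} - 2067560 = - \frac{6202669}{3}$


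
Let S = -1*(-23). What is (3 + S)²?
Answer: 676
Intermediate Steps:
S = 23
(3 + S)² = (3 + 23)² = 26² = 676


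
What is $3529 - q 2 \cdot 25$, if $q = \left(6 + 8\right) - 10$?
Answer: $3329$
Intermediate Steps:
$q = 4$ ($q = 14 - 10 = 4$)
$3529 - q 2 \cdot 25 = 3529 - 4 \cdot 2 \cdot 25 = 3529 - 8 \cdot 25 = 3529 - 200 = 3329$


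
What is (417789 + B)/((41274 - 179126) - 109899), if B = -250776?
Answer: -23859/35393 ≈ -0.67412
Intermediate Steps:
(417789 + B)/((41274 - 179126) - 109899) = (417789 - 250776)/((41274 - 179126) - 109899) = 167013/(-137852 - 109899) = 167013/(-247751) = 167013*(-1/247751) = -23859/35393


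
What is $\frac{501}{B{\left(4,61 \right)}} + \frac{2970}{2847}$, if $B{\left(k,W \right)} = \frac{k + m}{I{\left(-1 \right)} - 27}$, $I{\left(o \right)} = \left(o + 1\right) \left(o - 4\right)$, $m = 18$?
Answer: $- \frac{12815343}{20878} \approx -613.82$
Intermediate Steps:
$I{\left(o \right)} = \left(1 + o\right) \left(-4 + o\right)$
$B{\left(k,W \right)} = - \frac{2}{3} - \frac{k}{27}$ ($B{\left(k,W \right)} = \frac{k + 18}{\left(-4 + \left(-1\right)^{2} - -3\right) - 27} = \frac{18 + k}{\left(-4 + 1 + 3\right) - 27} = \frac{18 + k}{0 - 27} = \frac{18 + k}{-27} = \left(18 + k\right) \left(- \frac{1}{27}\right) = - \frac{2}{3} - \frac{k}{27}$)
$\frac{501}{B{\left(4,61 \right)}} + \frac{2970}{2847} = \frac{501}{- \frac{2}{3} - \frac{4}{27}} + \frac{2970}{2847} = \frac{501}{- \frac{2}{3} - \frac{4}{27}} + 2970 \cdot \frac{1}{2847} = \frac{501}{- \frac{22}{27}} + \frac{990}{949} = 501 \left(- \frac{27}{22}\right) + \frac{990}{949} = - \frac{13527}{22} + \frac{990}{949} = - \frac{12815343}{20878}$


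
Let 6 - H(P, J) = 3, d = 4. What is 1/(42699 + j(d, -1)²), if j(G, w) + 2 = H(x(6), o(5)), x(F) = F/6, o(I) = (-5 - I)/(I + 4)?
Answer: 1/42700 ≈ 2.3419e-5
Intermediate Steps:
o(I) = (-5 - I)/(4 + I)
x(F) = F/6 (x(F) = F*(⅙) = F/6)
H(P, J) = 3 (H(P, J) = 6 - 1*3 = 6 - 3 = 3)
j(G, w) = 1 (j(G, w) = -2 + 3 = 1)
1/(42699 + j(d, -1)²) = 1/(42699 + 1²) = 1/(42699 + 1) = 1/42700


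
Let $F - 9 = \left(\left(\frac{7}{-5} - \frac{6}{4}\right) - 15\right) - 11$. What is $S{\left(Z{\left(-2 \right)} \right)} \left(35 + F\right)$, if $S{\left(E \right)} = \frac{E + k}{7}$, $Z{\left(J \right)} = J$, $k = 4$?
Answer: $\frac{151}{35} \approx 4.3143$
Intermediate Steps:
$S{\left(E \right)} = \frac{4}{7} + \frac{E}{7}$ ($S{\left(E \right)} = \frac{E + 4}{7} = \frac{4 + E}{7} = \frac{4}{7} + \frac{E}{7}$)
$F = - \frac{199}{10}$ ($F = 9 + \left(\left(\left(\frac{7}{-5} - \frac{6}{4}\right) - 15\right) - 11\right) = 9 + \left(\left(\left(7 \left(- \frac{1}{5}\right) - \frac{3}{2}\right) - 15\right) - 11\right) = 9 - \frac{289}{10} = - \frac{199}{10} \approx -19.9$)
$S{\left(Z{\left(-2 \right)} \right)} \left(35 + F\right) = \left(\frac{4}{7} + \frac{1}{7} \left(-2\right)\right) \left(35 - \frac{199}{10}\right) = \left(\frac{4}{7} - \frac{2}{7}\right) \frac{151}{10} = \frac{2}{7} \cdot \frac{151}{10} = \frac{151}{35}$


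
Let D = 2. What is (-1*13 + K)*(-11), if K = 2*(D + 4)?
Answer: 11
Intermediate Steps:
K = 12 (K = 2*(2 + 4) = 2*6 = 12)
(-1*13 + K)*(-11) = (-1*13 + 12)*(-11) = (-13 + 12)*(-11) = -1*(-11) = 11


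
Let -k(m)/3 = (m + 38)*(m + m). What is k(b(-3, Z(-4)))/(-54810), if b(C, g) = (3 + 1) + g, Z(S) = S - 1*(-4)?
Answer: 8/435 ≈ 0.018391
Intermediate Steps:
Z(S) = 4 + S (Z(S) = S + 4 = 4 + S)
b(C, g) = 4 + g
k(m) = -6*m*(38 + m) (k(m) = -3*(m + 38)*(m + m) = -3*(38 + m)*2*m = -6*m*(38 + m))
k(b(-3, Z(-4)))/(-54810) = -6*(4 + (4 - 4))*(38 + (4 + (4 - 4)))/(-54810) = -6*(4 + 0)*(38 + (4 + 0))*(-1/54810) = -6*4*(38 + 4)*(-1/54810) = -6*4*42*(-1/54810) = -1008*(-1/54810) = 8/435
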